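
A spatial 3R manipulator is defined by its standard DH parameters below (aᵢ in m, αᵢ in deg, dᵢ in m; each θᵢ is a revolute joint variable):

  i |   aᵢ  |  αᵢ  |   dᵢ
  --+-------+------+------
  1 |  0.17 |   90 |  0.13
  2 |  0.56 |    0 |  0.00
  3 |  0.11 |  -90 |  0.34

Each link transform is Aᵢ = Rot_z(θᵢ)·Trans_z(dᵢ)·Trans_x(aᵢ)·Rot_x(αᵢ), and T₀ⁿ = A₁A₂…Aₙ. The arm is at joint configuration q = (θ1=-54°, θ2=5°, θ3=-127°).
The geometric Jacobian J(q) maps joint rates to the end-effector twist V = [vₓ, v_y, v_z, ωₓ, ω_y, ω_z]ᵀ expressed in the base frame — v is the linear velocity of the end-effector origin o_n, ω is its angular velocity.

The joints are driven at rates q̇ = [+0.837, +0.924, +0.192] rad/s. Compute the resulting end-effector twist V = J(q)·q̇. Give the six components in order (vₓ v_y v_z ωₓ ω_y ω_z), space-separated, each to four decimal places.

0.6554 0.0514 0.4504 -0.9029 -0.6560 0.8370

o_n = [0.1185, -0.7415, 0.0855]
J₁: ẑ×o_n = [0.7415, 0.1185, -0.0000], ω = ẑ
J2: z=[-0.8090, -0.5878, 0.0000] o=[0.0999, -0.1375, 0.1300] → [0.0261, -0.0360, 0.4996, -0.8090, -0.5878, 0.0000]
J3: z=[-0.8090, -0.5878, 0.0000] o=[0.4278, -0.5889, 0.1788] → [0.0548, -0.0755, -0.0583, -0.8090, -0.5878, 0.0000]
V = J·q̇ = [0.6554, 0.0514, 0.4504, -0.9029, -0.6560, 0.8370]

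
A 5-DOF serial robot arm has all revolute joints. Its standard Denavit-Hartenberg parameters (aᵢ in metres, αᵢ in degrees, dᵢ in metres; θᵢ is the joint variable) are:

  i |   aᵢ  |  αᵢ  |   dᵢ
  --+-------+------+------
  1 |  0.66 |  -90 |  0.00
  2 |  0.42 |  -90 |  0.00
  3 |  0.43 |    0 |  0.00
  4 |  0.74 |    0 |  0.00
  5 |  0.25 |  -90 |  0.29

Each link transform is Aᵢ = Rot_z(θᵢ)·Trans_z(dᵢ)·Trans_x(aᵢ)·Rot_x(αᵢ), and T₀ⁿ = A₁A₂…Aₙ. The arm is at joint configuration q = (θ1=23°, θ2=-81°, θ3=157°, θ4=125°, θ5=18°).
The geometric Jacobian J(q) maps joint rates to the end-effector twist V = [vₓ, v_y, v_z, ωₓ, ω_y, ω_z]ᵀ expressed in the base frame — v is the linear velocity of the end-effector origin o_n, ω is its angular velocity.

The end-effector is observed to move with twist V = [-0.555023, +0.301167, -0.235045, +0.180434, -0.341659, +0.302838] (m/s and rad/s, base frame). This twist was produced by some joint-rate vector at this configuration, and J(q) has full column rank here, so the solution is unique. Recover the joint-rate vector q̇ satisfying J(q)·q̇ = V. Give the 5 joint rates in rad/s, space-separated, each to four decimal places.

o_n = [0.6131, 1.0992, 0.2539]
J₁: ẑ×o_n = [-1.0992, 0.6131, 0.0000], ω = ẑ
J2: z=[-0.3907, 0.9205, 0.0000] o=[0.6075, 0.2579, 0.0000] → [0.2338, 0.0992, -0.3338, -0.3907, 0.9205, 0.0000]
J3: z=[0.9092, 0.3859, -0.1564] o=[0.6680, 0.2836, 0.4148] → [0.0655, 0.1549, 0.7628, 0.9092, 0.3859, -0.1564]
J4: z=[0.9092, 0.3859, -0.1564] o=[0.6767, 0.1047, 0.0239] → [0.2444, -0.1992, 0.9288, 0.9092, 0.3859, -0.1564]
J5: z=[0.9092, 0.3859, -0.1564] o=[0.4160, 0.7804, 0.1758] → [0.0800, -0.1018, 0.2138, 0.9092, 0.3859, -0.1564]
q̇ = J⁺·V = [0.3080, -0.3850, 0.3120, -0.7580, 0.4790]

0.3080 -0.3850 0.3120 -0.7580 0.4790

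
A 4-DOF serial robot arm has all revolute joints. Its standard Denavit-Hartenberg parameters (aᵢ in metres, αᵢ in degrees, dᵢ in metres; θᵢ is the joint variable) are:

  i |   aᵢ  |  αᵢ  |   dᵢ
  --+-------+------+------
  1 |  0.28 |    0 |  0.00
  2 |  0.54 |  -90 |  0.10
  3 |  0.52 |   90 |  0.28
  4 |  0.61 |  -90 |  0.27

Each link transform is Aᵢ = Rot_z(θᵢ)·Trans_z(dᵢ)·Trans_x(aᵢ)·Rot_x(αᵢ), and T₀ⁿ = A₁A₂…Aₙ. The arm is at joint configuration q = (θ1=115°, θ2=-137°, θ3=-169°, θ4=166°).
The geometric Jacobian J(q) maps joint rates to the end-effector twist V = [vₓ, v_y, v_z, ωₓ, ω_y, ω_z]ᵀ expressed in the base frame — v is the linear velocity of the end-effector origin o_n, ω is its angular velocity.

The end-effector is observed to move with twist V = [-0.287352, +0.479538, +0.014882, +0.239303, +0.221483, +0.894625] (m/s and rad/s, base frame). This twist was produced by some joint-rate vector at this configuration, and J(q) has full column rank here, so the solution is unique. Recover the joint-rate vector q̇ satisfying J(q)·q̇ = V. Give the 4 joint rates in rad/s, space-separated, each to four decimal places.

0.9500 -0.7700 0.2950 -0.7280

o_n = [0.5602, 0.4408, -0.1788]
J₁: ẑ×o_n = [-0.4408, 0.5602, 0.0000], ω = ẑ
J2: z=[0.0000, 0.0000, 1.0000] o=[-0.1183, 0.2538, 0.0000] → [-0.1870, 0.6785, 0.0000, 0.0000, 0.0000, 1.0000]
J3: z=[0.3746, 0.9272, 0.0000] o=[0.3823, 0.0515, 0.1000] → [-0.2585, 0.1044, -0.0190, 0.3746, 0.9272, 0.0000]
J4: z=[-0.1769, 0.0715, -0.9816] o=[0.0140, 0.5023, 0.1992] → [-0.0874, -0.6030, -0.0282, -0.1769, 0.0715, -0.9816]
q̇ = J⁺·V = [0.9500, -0.7700, 0.2950, -0.7280]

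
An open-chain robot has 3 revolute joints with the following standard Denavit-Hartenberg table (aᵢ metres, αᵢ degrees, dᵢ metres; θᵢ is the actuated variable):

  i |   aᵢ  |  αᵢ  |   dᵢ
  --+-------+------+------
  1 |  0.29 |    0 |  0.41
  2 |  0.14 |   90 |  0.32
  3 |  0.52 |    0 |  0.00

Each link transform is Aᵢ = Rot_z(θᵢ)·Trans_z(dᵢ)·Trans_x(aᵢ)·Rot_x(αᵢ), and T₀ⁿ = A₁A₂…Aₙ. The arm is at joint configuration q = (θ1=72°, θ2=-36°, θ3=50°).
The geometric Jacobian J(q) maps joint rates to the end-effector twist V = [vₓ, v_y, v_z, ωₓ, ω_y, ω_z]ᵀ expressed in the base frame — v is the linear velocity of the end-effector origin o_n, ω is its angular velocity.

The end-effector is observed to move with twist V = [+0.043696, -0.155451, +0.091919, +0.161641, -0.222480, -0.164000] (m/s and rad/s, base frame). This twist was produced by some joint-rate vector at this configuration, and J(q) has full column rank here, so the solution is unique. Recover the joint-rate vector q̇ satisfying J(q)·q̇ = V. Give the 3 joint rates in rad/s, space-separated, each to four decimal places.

o_n = [0.4733, 0.5546, 1.1283]
J₁: ẑ×o_n = [-0.5546, 0.4733, 0.0000], ω = ẑ
J2: z=[0.0000, 0.0000, 1.0000] o=[0.0896, 0.2758, 0.4100] → [-0.2788, 0.3837, 0.0000, 0.0000, 0.0000, 1.0000]
J3: z=[0.5878, -0.8090, 0.0000] o=[0.2029, 0.3581, 0.7300] → [-0.3223, -0.2341, 0.3342, 0.5878, -0.8090, 0.0000]
q̇ = J⁺·V = [-0.3140, 0.1500, 0.2750]

-0.3140 0.1500 0.2750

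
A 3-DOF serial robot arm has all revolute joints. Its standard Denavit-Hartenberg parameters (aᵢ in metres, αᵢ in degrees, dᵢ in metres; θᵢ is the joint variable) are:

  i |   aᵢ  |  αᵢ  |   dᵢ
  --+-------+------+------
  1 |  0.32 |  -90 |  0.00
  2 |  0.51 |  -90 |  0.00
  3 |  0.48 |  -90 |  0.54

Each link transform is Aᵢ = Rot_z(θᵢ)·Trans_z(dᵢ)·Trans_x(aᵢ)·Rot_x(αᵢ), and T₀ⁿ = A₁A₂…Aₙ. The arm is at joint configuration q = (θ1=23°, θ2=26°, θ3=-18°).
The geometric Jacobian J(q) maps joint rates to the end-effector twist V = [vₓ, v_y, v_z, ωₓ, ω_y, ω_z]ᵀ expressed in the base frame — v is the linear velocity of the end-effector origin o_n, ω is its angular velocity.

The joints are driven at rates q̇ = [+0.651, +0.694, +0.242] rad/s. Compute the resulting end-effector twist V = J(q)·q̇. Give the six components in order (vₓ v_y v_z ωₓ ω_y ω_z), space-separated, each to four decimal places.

o_n = [0.8183, 0.5085, -0.9090]
J₁: ẑ×o_n = [-0.5085, 0.8183, 0.0000], ω = ẑ
J2: z=[-0.3907, 0.9205, 0.0000] o=[0.2946, 0.1250, 0.0000] → [-0.8368, -0.3552, -0.6320, -0.3907, 0.9205, 0.0000]
J3: z=[-0.4035, -0.1713, -0.8988] o=[0.7165, 0.3041, -0.2236] → [0.3011, -0.3681, -0.0650, -0.4035, -0.1713, -0.8988]
V = J·q̇ = [-0.8389, 0.1971, -0.4543, -0.3688, 0.5974, 0.4335]

-0.8389 0.1971 -0.4543 -0.3688 0.5974 0.4335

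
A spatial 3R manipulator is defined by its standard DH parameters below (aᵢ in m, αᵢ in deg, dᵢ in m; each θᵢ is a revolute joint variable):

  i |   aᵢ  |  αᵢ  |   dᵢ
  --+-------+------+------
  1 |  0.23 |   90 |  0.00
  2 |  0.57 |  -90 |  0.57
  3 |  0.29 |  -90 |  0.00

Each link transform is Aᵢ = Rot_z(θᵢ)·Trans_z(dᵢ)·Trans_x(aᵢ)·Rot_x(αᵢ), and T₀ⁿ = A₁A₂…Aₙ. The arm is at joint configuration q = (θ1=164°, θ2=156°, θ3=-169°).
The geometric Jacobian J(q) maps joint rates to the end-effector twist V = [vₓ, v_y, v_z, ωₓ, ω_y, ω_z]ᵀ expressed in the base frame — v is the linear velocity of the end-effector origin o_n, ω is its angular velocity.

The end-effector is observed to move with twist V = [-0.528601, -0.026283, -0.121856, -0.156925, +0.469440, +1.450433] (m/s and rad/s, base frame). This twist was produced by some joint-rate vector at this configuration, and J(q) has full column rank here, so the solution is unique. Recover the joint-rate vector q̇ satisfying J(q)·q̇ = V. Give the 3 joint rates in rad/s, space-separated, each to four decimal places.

o_n = [0.2018, 0.5927, 0.1161]
J₁: ẑ×o_n = [-0.5927, 0.2018, 0.0000], ω = ẑ
J2: z=[0.2756, 0.9613, 0.0000] o=[-0.2211, 0.0634, 0.0000] → [0.1116, -0.0320, -0.2607, 0.2756, 0.9613, 0.0000]
J3: z=[0.3910, -0.1121, -0.9135] o=[0.4366, 0.4678, 0.2318] → [0.1271, 0.2597, 0.0225, 0.3910, -0.1121, -0.9135]
q̇ = J⁺·V = [0.8210, 0.4080, -0.6890]

0.8210 0.4080 -0.6890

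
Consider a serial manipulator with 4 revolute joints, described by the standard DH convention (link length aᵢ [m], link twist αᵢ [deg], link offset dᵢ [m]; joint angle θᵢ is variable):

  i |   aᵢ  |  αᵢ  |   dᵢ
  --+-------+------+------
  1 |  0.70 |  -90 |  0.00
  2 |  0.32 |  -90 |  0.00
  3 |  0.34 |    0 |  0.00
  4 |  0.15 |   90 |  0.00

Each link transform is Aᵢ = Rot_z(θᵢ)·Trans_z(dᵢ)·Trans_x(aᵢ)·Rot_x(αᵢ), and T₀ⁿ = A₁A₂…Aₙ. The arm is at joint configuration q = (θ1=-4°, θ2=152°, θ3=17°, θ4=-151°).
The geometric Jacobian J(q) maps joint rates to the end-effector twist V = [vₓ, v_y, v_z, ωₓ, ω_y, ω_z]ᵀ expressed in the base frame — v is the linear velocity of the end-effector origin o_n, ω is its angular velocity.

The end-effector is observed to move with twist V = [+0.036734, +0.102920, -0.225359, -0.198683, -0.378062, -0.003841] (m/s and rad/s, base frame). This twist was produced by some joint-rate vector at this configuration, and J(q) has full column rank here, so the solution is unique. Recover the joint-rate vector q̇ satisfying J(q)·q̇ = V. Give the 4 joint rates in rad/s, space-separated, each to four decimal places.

o_n = [0.2224, -0.0070, -0.2540]
J₁: ẑ×o_n = [0.0070, 0.2224, -0.0000], ω = ẑ
J2: z=[0.0698, 0.9976, 0.0000] o=[0.6983, -0.0488, 0.0000] → [-0.2533, 0.0177, 0.4776, 0.0698, 0.9976, 0.0000]
J3: z=[-0.4683, 0.0327, 0.8829] o=[0.4164, -0.0291, -0.1502] → [-0.0229, -0.2199, -0.0040, -0.4683, 0.0327, 0.8829]
J4: z=[-0.4683, 0.0327, 0.8829] o=[0.1231, -0.1083, -0.3029] → [-0.0878, 0.1106, -0.0507, -0.4683, 0.0327, 0.8829]
q̇ = J⁺·V = [-0.3270, -0.3910, -0.4300, 0.7960]

-0.3270 -0.3910 -0.4300 0.7960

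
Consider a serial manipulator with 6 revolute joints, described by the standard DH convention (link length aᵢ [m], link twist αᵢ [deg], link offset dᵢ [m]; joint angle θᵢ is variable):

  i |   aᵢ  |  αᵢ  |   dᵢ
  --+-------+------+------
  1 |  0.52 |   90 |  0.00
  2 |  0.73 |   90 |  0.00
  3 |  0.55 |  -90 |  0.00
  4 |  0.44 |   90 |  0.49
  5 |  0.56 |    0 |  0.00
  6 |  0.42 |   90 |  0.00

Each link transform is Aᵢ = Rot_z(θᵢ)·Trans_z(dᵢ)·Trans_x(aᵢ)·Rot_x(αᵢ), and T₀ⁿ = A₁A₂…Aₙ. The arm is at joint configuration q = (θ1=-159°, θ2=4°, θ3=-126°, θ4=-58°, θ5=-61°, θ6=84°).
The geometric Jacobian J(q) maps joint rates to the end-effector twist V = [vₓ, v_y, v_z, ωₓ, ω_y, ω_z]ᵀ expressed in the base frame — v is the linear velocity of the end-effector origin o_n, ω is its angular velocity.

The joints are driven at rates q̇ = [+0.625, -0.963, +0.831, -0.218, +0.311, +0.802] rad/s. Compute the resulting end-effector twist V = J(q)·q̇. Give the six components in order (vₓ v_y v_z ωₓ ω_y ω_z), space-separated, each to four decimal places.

0.4943 -0.9420 -0.2566 -0.4194 -0.2373 -0.7659

o_n = [-0.3674, -1.2254, -0.9152]
J₁: ẑ×o_n = [1.2254, -0.3674, 0.0000], ω = ẑ
J2: z=[-0.3584, 0.9336, 0.0000] o=[-0.4855, -0.1864, 0.0000] → [-0.8544, -0.3280, 0.2621, -0.3584, 0.9336, 0.0000]
J3: z=[-0.0651, -0.0250, -0.9976] o=[-1.1653, -0.4473, 0.0509] → [-0.7520, -0.8589, 0.0706, -0.0651, -0.0250, -0.9976]
J4: z=[-0.5428, -0.8380, 0.0564] o=[-0.7048, -0.7472, 0.0284] → [0.8177, -0.4931, 0.5423, -0.5428, -0.8380, 0.0564]
J5: z=[-0.7446, 0.4491, -0.4939] o=[-0.7998, -1.2942, -0.3258] → [-0.2307, -0.6525, -0.2455, -0.7446, 0.4491, -0.4939]
J6: z=[-0.7446, 0.4491, -0.4939] o=[-0.4285, -0.9680, -0.5890] → [-0.2736, -0.2731, 0.1642, -0.7446, 0.4491, -0.4939]
V = J·q̇ = [0.4943, -0.9420, -0.2566, -0.4194, -0.2373, -0.7659]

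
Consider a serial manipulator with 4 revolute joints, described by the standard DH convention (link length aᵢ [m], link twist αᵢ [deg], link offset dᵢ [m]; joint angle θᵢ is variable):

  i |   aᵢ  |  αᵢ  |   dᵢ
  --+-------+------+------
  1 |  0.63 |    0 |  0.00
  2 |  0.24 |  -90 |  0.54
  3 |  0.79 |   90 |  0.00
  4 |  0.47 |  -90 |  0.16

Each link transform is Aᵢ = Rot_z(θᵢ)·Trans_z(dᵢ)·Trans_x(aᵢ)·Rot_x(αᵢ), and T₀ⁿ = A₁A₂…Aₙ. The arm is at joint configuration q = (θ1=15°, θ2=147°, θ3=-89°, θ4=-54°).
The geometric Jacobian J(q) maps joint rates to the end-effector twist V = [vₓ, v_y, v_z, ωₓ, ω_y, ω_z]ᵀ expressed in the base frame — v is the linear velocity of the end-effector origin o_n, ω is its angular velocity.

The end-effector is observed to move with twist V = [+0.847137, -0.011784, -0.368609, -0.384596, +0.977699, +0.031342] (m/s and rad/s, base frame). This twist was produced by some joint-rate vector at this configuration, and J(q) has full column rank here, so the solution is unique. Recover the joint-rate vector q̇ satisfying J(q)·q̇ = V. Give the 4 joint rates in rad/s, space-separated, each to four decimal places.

o_n = [0.6322, 0.5552, 1.6089]
J₁: ẑ×o_n = [-0.5552, 0.6322, 0.0000], ω = ẑ
J2: z=[0.0000, 0.0000, 1.0000] o=[0.6085, 0.1631, 0.0000] → [-0.3921, 0.0237, 0.0000, 0.0000, 0.0000, 1.0000]
J3: z=[-0.3090, -0.9511, 0.0000] o=[0.3803, 0.2372, 0.5400] → [-1.0166, 0.3303, 0.1414, -0.3090, -0.9511, 0.0000]
J4: z=[0.9509, -0.3090, 0.0175] o=[0.3672, 0.2415, 1.3299] → [-0.0917, -0.2607, 0.3802, 0.9509, -0.3090, 0.0175]
q̇ = J⁺·V = [0.1330, -0.0900, -0.8110, -0.6680]

0.1330 -0.0900 -0.8110 -0.6680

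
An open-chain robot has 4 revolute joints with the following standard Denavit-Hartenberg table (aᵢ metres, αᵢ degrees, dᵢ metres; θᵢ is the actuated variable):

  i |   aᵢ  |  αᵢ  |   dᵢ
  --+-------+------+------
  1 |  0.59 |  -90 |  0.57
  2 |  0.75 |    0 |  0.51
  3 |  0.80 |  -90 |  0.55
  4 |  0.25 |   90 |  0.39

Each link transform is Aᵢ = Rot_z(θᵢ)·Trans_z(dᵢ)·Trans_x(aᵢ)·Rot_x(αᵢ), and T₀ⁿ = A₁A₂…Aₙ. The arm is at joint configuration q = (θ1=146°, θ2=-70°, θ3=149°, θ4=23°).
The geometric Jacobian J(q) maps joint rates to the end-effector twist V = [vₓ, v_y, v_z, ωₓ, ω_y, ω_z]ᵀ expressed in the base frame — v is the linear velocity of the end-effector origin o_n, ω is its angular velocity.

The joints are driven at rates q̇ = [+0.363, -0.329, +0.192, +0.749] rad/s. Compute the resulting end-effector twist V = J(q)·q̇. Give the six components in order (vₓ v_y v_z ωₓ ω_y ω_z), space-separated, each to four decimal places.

o_n = [-1.0855, -0.4286, 0.1892]
J₁: ẑ×o_n = [0.4286, -1.0855, 0.0000], ω = ẑ
J2: z=[-0.5592, -0.8290, 0.0000] o=[-0.4891, 0.3299, 0.5700] → [0.3157, -0.2130, -0.0702, -0.5592, -0.8290, 0.0000]
J3: z=[-0.5592, -0.8290, 0.0000] o=[-0.9870, 0.0506, 1.2748] → [0.9000, -0.6071, 0.1863, -0.5592, -0.8290, 0.0000]
J4: z=[0.8138, -0.5489, -0.1908] o=[-1.4211, -0.3201, 0.4895] → [0.1441, 0.1804, 0.0959, 0.8138, -0.5489, -0.1908]
V = J·q̇ = [0.3325, -0.3054, 0.1307, 0.6861, -0.2976, 0.2201]

0.3325 -0.3054 0.1307 0.6861 -0.2976 0.2201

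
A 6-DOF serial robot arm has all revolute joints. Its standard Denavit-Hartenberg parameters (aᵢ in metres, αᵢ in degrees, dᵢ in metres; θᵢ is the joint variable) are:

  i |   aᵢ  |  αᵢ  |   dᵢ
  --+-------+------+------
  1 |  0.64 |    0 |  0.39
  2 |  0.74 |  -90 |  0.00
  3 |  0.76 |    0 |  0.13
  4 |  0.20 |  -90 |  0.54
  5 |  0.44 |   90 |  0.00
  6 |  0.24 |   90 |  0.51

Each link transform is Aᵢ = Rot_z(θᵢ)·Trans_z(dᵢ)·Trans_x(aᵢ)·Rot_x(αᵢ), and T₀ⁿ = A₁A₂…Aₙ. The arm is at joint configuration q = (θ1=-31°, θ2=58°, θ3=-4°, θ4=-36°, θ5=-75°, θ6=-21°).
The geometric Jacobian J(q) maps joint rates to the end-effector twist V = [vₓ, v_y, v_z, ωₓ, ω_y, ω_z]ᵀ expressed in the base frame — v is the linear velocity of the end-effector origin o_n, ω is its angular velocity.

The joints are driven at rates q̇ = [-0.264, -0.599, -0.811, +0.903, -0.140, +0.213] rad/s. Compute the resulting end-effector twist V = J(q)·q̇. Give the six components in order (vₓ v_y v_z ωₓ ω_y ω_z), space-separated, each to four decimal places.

1.4817 -0.6840 0.5253 -0.2874 0.0187 -0.8880

o_n = [1.0965, 1.5695, 0.4313]
J₁: ẑ×o_n = [-1.5695, 1.0965, 0.0000], ω = ẑ
J2: z=[0.0000, 0.0000, 1.0000] o=[0.5486, -0.3296, 0.3900] → [-1.8992, 0.5479, 0.0000, 0.0000, 0.0000, 1.0000]
J3: z=[-0.4540, 0.8910, 0.0000] o=[1.2079, 0.0063, 0.3900] → [0.0368, 0.0187, -0.6104, -0.4540, 0.8910, 0.0000]
J4: z=[-0.4540, 0.8910, 0.0000] o=[1.8244, 0.4664, 0.4430] → [-0.0105, -0.0053, 0.1478, -0.4540, 0.8910, 0.0000]
J5: z=[0.5727, 0.2918, -0.7660] o=[1.7158, 1.0171, 0.5716] → [0.3823, 0.5548, 0.4972, 0.5727, 0.2918, -0.7660]
J6: z=[-0.7768, -0.1053, -0.6209] o=[1.6006, 1.4353, 0.6448] → [0.1058, 0.1471, -0.1573, -0.7768, -0.1053, -0.6209]
V = J·q̇ = [1.4817, -0.6840, 0.5253, -0.2874, 0.0187, -0.8880]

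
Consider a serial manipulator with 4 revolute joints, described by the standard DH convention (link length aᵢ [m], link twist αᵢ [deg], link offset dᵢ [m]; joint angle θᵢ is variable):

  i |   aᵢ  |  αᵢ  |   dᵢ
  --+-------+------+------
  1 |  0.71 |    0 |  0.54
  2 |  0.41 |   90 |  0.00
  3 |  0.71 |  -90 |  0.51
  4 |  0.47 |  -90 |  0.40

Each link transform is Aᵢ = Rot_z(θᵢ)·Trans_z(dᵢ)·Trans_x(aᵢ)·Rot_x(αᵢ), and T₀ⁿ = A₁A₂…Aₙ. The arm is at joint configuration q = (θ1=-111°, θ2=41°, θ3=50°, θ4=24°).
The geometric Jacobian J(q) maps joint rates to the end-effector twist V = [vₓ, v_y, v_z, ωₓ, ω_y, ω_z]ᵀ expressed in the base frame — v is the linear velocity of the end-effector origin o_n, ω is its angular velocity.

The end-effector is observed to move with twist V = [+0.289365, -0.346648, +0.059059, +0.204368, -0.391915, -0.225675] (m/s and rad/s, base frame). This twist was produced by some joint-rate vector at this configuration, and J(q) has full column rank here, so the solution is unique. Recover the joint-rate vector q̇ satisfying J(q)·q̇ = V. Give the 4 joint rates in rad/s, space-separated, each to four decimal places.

o_n = [-0.2681, -1.5574, 1.6699]
J₁: ẑ×o_n = [1.5574, -0.2681, 0.0000], ω = ẑ
J2: z=[0.0000, 0.0000, 1.0000] o=[-0.2544, -0.6628, 0.5400] → [0.8946, -0.0137, 0.0000, 0.0000, 0.0000, 1.0000]
J3: z=[-0.9397, -0.3420, 0.0000] o=[-0.1142, -1.0481, 0.5400] → [-0.3865, 1.0618, 0.4260, -0.9397, -0.3420, 0.0000]
J4: z=[-0.2620, 0.7198, 0.6428] o=[-0.4374, -1.6514, 1.0839] → [0.3614, 0.2623, -0.1464, -0.2620, 0.7198, 0.6428]
q̇ = J⁺·V = [0.5230, -0.3810, -0.0580, -0.5720]

0.5230 -0.3810 -0.0580 -0.5720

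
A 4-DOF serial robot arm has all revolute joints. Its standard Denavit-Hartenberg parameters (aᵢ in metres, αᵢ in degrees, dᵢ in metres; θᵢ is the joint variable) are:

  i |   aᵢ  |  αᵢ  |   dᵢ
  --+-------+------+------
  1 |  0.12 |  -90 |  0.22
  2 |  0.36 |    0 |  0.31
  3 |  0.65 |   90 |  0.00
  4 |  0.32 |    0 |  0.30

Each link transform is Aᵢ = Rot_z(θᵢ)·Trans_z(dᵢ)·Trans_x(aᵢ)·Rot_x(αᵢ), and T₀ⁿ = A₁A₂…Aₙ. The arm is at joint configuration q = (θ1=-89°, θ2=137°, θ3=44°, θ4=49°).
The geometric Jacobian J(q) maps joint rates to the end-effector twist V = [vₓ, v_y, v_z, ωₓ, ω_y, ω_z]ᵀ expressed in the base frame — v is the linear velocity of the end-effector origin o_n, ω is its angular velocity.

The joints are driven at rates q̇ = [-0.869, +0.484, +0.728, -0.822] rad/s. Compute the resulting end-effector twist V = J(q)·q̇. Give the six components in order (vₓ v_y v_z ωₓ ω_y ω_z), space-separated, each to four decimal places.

0.7004 0.1957 1.1793 1.2121 0.0068 -0.0471

o_n = [0.5338, 1.0178, -0.3105]
J₁: ẑ×o_n = [-1.0178, 0.5338, 0.0000], ω = ẑ
J2: z=[0.9998, 0.0175, 0.0000] o=[0.0021, -0.1200, 0.2200] → [-0.0093, 0.5304, 1.1283, 0.9998, 0.0175, 0.0000]
J3: z=[0.9998, 0.0175, 0.0000] o=[0.3075, 0.1487, -0.0255] → [-0.0050, 0.2849, 0.8650, 0.9998, 0.0175, 0.0000]
J4: z=[-0.0003, 0.0174, -0.9998] o=[0.2961, 0.7985, -0.0142] → [0.2141, -0.2378, -0.0042, -0.0003, 0.0174, -0.9998]
V = J·q̇ = [0.7004, 0.1957, 1.1793, 1.2121, 0.0068, -0.0471]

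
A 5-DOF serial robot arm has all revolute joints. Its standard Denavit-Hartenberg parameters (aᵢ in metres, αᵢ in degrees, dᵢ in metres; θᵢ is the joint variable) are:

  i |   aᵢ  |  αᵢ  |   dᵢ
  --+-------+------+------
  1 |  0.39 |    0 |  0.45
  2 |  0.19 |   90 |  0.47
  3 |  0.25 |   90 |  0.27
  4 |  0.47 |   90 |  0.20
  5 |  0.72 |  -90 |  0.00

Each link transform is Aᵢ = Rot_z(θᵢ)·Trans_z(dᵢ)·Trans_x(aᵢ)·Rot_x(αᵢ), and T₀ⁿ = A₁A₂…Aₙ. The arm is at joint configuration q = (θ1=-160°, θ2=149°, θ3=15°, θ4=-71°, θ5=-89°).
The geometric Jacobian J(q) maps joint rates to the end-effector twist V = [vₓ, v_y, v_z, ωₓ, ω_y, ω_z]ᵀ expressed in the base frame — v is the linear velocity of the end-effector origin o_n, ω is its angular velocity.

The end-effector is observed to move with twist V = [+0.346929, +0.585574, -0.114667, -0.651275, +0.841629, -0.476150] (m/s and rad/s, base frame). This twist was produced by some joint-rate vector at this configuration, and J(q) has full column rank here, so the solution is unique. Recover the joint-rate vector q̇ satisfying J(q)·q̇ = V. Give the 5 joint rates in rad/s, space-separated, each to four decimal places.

-0.9600 0.3700 -0.4460 -0.3170 0.7860

o_n = [0.1095, -0.0361, 1.5275]
J₁: ẑ×o_n = [0.0361, 0.1095, -0.0000], ω = ẑ
J2: z=[0.0000, 0.0000, 1.0000] o=[-0.3665, -0.1334, 0.4500] → [-0.0972, 0.4760, 0.0000, 0.0000, 0.0000, 1.0000]
J3: z=[-0.1908, -0.9816, 0.0000] o=[-0.1800, -0.1696, 0.9200] → [-0.5964, 0.1159, 0.2587, -0.1908, -0.9816, 0.0000]
J4: z=[0.2541, -0.0494, -0.9659] o=[0.0056, -0.4808, 0.9847] → [0.4027, -0.2383, 0.1181, 0.2541, -0.0494, -0.9659]
J5: z=[-0.8344, 0.4939, -0.2447] o=[0.2863, -0.0826, 0.8311] → [0.3553, 0.6243, 0.0485, -0.8344, 0.4939, -0.2447]
q̇ = J⁺·V = [-0.9600, 0.3700, -0.4460, -0.3170, 0.7860]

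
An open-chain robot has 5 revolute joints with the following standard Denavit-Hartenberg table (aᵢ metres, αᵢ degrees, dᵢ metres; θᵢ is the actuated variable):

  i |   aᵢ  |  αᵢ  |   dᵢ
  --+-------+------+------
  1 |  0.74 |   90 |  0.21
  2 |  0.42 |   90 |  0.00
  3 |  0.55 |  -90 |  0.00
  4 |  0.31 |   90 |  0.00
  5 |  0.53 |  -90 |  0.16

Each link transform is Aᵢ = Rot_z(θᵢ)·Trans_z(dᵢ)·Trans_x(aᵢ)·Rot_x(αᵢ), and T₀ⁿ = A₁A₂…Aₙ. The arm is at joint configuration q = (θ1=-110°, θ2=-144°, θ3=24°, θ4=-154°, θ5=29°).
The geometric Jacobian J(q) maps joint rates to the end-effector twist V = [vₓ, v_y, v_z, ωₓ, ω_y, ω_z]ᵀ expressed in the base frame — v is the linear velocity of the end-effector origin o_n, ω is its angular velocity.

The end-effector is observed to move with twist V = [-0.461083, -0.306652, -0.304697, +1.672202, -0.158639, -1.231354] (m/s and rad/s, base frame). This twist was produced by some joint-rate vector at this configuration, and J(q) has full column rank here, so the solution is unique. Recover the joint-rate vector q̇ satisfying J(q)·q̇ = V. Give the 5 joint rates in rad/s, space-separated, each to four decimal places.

-0.9230 -0.8220 -0.3110 -0.9470 -0.3450

o_n = [-0.3192, -0.4469, 0.2982]
J₁: ẑ×o_n = [0.4469, -0.3192, 0.0000], ω = ẑ
J2: z=[-0.9397, 0.3420, 0.0000] o=[-0.2531, -0.6954, 0.2100] → [0.0302, 0.0829, -0.2108, -0.9397, 0.3420, 0.0000]
J3: z=[0.2010, 0.5523, 0.8090] o=[-0.1369, -0.3761, -0.0369] → [0.2424, -0.2149, 0.0865, 0.2010, 0.5523, 0.8090]
J4: z=[-0.9710, 0.0032, 0.2391] o=[-0.2081, 0.0824, -0.3322] → [0.1286, 0.5856, 0.5144, -0.9710, 0.0032, 0.2391]
J5: z=[-0.1240, -0.8619, -0.4917] o=[-0.1447, -0.0748, -0.0726] → [-0.5026, 0.1318, -0.1043, -0.1240, -0.8619, -0.4917]
q̇ = J⁺·V = [-0.9230, -0.8220, -0.3110, -0.9470, -0.3450]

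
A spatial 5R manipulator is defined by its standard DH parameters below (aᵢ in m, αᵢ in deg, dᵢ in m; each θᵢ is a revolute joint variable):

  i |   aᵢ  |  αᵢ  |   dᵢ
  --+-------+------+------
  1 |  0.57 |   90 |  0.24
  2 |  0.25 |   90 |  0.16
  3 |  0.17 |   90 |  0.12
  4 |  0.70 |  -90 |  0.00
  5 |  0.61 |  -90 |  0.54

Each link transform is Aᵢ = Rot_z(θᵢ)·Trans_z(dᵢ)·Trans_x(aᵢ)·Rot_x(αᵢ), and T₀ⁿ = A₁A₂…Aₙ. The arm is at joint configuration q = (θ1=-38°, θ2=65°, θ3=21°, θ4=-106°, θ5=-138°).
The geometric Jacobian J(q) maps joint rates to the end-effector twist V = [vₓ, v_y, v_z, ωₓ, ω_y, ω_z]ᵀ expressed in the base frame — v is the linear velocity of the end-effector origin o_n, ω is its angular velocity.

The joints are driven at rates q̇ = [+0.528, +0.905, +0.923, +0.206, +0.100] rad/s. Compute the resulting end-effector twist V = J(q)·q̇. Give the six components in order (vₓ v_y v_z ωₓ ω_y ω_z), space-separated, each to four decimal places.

-0.7573 0.2607 0.3375 0.2340 -1.1309 0.2978

o_n = [0.5834, -0.4577, 1.2371]
J₁: ẑ×o_n = [0.4577, 0.5834, -0.0000], ω = ẑ
J2: z=[-0.6157, -0.7880, 0.0000] o=[0.4492, -0.3509, 0.2400] → [-0.7857, 0.6139, 0.1715, -0.6157, -0.7880, 0.0000]
J3: z=[0.7142, -0.5580, -0.4226] o=[0.4339, -0.5421, 0.4666] → [-0.3943, -0.6134, 0.1436, 0.7142, -0.5580, -0.4226]
J4: z=[0.6941, 0.6424, 0.3248] o=[0.5350, -0.6983, 0.5597] → [0.3570, -0.4544, 0.1359, 0.6941, 0.6424, 0.3248]
J5: z=[-0.1101, -0.3512, 0.9298] o=[0.0370, -0.2215, 0.6808] → [0.0243, 0.5693, 0.2179, -0.1101, -0.3512, 0.9298]
V = J·q̇ = [-0.7573, 0.2607, 0.3375, 0.2340, -1.1309, 0.2978]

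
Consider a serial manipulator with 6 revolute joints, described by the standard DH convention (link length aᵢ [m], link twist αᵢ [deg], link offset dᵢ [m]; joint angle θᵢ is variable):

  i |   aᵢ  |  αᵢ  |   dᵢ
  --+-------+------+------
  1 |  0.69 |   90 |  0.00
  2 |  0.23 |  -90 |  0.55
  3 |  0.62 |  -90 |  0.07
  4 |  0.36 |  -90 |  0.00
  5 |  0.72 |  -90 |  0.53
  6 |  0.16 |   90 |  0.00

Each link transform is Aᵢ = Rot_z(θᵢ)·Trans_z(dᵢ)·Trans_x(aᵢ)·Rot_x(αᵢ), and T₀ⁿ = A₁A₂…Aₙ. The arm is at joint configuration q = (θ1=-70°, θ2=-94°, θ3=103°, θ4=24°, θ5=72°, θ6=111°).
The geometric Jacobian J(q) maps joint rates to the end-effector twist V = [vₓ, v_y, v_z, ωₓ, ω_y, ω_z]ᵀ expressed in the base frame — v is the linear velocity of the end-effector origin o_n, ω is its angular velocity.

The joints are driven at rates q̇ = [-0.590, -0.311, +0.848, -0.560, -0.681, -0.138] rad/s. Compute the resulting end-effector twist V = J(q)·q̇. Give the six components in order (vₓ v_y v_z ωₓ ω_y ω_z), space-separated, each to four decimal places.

o_n = [0.5627, 0.0555, -0.5865]
J₁: ẑ×o_n = [-0.0555, 0.5627, 0.0000], ω = ẑ
J2: z=[-0.9397, -0.3420, 0.0000] o=[0.2360, -0.6484, 0.0000] → [0.2006, -0.5511, -0.5497, -0.9397, -0.3420, 0.0000]
J3: z=[0.3412, -0.9374, -0.0698] o=[-0.2863, -0.8214, -0.2294] → [0.3958, 0.0626, 1.0951, 0.3412, -0.9374, -0.0698]
J4: z=[-0.1881, -0.1408, 0.9720] o=[0.3086, -0.6896, -0.0952] → [-0.6550, 0.1546, -0.1044, -0.1881, -0.1408, 0.9720]
J5: z=[-0.6863, 0.7268, -0.0275] o=[0.5615, -0.4476, -0.0112] → [-0.4043, -0.3948, -0.3461, -0.6863, 0.7268, -0.0275]
J6: z=[-0.6101, -0.5958, -0.5223] o=[0.4829, 0.1836, -0.6394] → [-0.0985, -0.0094, 0.1257, -0.6101, -0.5958, -0.5223]
V = J·q̇ = [0.9617, 0.0761, 1.3764, 1.2385, -1.0224, -1.1026]

0.9617 0.0761 1.3764 1.2385 -1.0224 -1.1026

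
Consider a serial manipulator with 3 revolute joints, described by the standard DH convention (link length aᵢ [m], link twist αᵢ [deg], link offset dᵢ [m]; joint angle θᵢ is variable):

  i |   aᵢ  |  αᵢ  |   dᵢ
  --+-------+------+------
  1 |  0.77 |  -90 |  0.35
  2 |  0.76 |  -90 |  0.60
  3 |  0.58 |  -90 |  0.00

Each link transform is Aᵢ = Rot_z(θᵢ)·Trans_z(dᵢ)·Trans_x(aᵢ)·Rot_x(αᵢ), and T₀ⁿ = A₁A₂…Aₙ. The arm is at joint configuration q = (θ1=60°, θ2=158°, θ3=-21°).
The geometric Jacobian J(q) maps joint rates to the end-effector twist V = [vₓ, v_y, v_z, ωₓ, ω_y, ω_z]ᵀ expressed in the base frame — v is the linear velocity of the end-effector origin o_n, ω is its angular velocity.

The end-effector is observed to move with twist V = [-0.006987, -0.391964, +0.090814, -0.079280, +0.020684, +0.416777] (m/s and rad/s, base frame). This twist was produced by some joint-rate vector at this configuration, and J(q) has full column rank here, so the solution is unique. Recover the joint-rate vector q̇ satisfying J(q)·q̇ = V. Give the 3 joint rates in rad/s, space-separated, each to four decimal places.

0.3630 0.0790 0.0580

o_n = [-0.9180, 0.0257, -0.1375]
J₁: ẑ×o_n = [-0.0257, -0.9180, 0.0000], ω = ẑ
J2: z=[-0.8660, 0.5000, 0.0000] o=[0.3850, 0.6668, 0.3500] → [-0.2438, -0.4222, 1.2067, -0.8660, 0.5000, 0.0000]
J3: z=[-0.1873, -0.3244, 0.9272] o=[-0.4869, 0.3566, 0.0653] → [0.3726, -0.4376, -0.0779, -0.1873, -0.3244, 0.9272]
q̇ = J⁺·V = [0.3630, 0.0790, 0.0580]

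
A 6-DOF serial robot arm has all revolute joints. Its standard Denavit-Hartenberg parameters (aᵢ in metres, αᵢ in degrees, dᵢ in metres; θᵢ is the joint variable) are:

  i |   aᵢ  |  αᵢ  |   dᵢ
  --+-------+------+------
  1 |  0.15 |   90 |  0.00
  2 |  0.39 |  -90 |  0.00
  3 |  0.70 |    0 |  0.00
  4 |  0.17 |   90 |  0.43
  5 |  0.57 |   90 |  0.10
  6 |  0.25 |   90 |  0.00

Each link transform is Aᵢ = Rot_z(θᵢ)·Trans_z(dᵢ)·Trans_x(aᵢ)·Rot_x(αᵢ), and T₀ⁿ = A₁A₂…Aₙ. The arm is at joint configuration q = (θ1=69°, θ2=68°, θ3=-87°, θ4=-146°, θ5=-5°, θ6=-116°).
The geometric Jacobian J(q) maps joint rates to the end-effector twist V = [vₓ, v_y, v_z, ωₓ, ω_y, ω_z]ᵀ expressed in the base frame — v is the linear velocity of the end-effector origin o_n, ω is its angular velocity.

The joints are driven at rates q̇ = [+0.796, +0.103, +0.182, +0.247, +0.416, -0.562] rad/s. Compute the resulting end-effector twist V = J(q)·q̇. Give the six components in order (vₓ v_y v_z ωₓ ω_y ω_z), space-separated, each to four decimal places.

o_n = [0.1713, -0.3129, 0.0985]
J₁: ẑ×o_n = [0.3129, 0.1713, -0.0000], ω = ẑ
J2: z=[0.9336, -0.3584, 0.0000] o=[0.0538, 0.1400, 0.0000] → [-0.0353, -0.0920, -0.3807, 0.9336, -0.3584, 0.0000]
J3: z=[-0.3323, -0.8656, 0.3746] o=[0.1061, 0.2764, 0.3616] → [0.4485, -0.0630, 0.2522, -0.3323, -0.8656, 0.3746]
J4: z=[-0.3323, -0.8656, 0.3746] o=[0.7636, 0.0387, 0.3956] → [0.3889, -0.3206, -0.3959, -0.3323, -0.8656, 0.3746]
J5: z=[-0.4546, 0.4950, 0.7405] o=[0.4803, -0.3206, 0.4618] → [-0.1856, -0.3940, 0.1494, -0.4546, 0.4950, 0.7405]
J6: z=[0.4030, 0.8557, -0.3245] o=[-0.0179, -0.1851, 0.2004] → [-0.1286, -0.0203, -0.2134, 0.4030, 0.8557, -0.3245]
V = J·q̇ = [0.4182, -0.1163, 0.0910, -0.4620, -0.6833, 1.4471]

0.4182 -0.1163 0.0910 -0.4620 -0.6833 1.4471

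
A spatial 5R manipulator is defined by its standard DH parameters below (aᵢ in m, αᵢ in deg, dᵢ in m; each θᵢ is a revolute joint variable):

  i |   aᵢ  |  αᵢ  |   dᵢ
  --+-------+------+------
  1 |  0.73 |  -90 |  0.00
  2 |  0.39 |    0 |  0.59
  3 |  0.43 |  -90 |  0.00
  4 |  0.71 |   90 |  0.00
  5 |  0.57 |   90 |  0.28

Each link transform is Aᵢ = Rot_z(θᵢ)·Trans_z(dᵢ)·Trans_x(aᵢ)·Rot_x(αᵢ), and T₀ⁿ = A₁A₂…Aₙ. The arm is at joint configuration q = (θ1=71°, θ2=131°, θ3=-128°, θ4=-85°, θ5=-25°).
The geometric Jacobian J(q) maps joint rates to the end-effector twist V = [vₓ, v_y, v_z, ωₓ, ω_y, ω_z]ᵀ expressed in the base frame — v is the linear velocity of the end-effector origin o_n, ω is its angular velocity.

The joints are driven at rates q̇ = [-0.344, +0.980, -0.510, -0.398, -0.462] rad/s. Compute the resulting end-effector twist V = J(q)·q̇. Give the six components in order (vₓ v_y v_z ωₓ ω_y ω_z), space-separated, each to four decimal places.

o_n = [-1.4939, 1.3017, -0.0673]
J₁: ẑ×o_n = [-1.3017, -1.4939, 0.0000], ω = ẑ
J2: z=[-0.9455, 0.3256, 0.0000] o=[0.2377, 0.6902, 0.0000] → [-0.0219, -0.0636, -0.0144, -0.9455, 0.3256, 0.0000]
J3: z=[-0.9455, 0.3256, 0.0000] o=[-0.4035, 0.6404, -0.2943] → [0.0739, 0.2147, -0.2702, -0.9455, 0.3256, 0.0000]
J4: z=[-0.0170, -0.0495, -0.9986] o=[-0.2637, 1.0464, -0.3168] → [0.2426, 1.2328, -0.0652, -0.0170, -0.0495, -0.9986]
J5: z=[-0.4063, -0.9123, 0.0521] o=[-0.9123, 1.3351, -0.3201] → [-0.2289, 0.0724, -0.5170, -0.4063, -0.9123, 0.0521]
V = J·q̇ = [0.3978, -0.1820, 0.3885, -0.2499, 0.5942, 0.0294]

0.3978 -0.1820 0.3885 -0.2499 0.5942 0.0294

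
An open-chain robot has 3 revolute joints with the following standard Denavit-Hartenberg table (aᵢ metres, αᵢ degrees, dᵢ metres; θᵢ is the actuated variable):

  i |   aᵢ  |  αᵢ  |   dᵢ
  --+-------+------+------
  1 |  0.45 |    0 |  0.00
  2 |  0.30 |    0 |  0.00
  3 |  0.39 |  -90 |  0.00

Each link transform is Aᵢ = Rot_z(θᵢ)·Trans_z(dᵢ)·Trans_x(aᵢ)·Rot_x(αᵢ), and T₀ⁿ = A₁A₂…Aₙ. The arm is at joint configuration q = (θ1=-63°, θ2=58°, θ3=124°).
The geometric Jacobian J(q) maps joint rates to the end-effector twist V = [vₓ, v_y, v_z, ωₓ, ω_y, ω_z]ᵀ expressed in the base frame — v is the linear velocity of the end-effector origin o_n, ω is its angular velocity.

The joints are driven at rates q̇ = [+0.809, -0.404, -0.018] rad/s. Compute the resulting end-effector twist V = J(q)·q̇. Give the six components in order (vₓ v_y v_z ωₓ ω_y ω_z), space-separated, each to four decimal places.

0.2030 0.2131 0.0000 0.0000 0.0000 0.3870

o_n = [0.3141, -0.0860, 0.0000]
J₁: ẑ×o_n = [0.0860, 0.3141, -0.0000], ω = ẑ
J2: z=[0.0000, 0.0000, 1.0000] o=[0.2043, -0.4010, 0.0000] → [-0.3150, 0.1098, 0.0000, 0.0000, 0.0000, 1.0000]
J3: z=[0.0000, 0.0000, 1.0000] o=[0.5032, -0.4271, 0.0000] → [-0.3411, -0.1891, 0.0000, 0.0000, 0.0000, 1.0000]
V = J·q̇ = [0.2030, 0.2131, 0.0000, 0.0000, 0.0000, 0.3870]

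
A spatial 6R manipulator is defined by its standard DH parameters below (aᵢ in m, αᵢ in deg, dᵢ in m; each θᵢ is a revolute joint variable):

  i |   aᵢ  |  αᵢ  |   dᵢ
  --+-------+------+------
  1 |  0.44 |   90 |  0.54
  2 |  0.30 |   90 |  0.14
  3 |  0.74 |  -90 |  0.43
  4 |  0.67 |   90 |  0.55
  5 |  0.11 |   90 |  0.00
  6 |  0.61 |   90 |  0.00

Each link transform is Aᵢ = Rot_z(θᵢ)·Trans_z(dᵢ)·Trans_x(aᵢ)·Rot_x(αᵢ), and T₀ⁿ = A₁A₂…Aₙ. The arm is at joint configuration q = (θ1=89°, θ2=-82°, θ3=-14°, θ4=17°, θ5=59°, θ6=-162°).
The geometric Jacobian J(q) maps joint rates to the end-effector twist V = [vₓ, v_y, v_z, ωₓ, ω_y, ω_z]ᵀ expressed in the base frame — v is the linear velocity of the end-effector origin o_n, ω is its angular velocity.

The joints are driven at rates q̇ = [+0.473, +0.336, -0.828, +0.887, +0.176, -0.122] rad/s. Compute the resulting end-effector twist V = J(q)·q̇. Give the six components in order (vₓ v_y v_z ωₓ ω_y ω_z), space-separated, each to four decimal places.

o_n = [0.0269, 0.5106, -0.8609]
J₁: ẑ×o_n = [-0.5106, 0.0269, 0.0000], ω = ẑ
J2: z=[0.9998, -0.0175, 0.0000] o=[0.0077, 0.4399, 0.5400] → [0.0244, 1.4007, 0.0710, 0.9998, -0.0175, 0.0000]
J3: z=[-0.0173, -0.9901, -0.1392] o=[0.1484, 0.4792, 0.2429] → [1.0972, -0.0022, -0.1208, -0.0173, -0.9901, -0.1392]
J4: z=[0.9707, 0.0167, -0.2396] o=[-0.0363, 0.1565, -0.5280] → [0.0793, 0.3080, 0.3427, 0.9707, 0.0167, -0.2396]
J5: z=[-0.0866, -0.9061, -0.4140] o=[0.3475, 0.4489, -1.2481] → [-0.3253, 0.1663, -0.2959, -0.0866, -0.9061, -0.4140]
J6: z=[-0.6920, 0.3537, -0.6294] o=[0.4264, 0.4744, -1.3204] → [0.1853, 0.5694, 0.1162, -0.6920, 0.3537, -0.6294]
V = J·q̇ = [-1.1514, 0.7181, 0.3616, 1.2805, 0.6262, 0.3797]

-1.1514 0.7181 0.3616 1.2805 0.6262 0.3797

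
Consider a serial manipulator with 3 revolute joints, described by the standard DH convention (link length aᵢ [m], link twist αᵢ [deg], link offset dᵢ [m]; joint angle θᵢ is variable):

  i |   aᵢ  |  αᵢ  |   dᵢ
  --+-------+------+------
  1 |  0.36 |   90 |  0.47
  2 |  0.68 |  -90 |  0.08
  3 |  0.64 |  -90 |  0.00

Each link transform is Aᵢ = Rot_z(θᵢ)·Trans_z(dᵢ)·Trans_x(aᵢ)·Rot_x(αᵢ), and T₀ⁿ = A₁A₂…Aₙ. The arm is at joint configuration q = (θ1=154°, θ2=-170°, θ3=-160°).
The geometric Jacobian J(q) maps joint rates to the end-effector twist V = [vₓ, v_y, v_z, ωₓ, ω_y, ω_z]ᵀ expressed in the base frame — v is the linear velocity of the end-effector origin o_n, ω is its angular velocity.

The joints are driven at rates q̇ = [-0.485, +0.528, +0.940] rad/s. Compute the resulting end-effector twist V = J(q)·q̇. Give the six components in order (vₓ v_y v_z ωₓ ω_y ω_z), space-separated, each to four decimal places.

o_n = [-0.1230, 0.3925, 0.4564]
J₁: ẑ×o_n = [-0.3925, -0.1230, 0.0000], ω = ẑ
J2: z=[0.4384, 0.8988, 0.0000] o=[-0.3236, 0.1578, 0.4700] → [-0.0123, 0.0060, -0.0774, 0.4384, 0.8988, 0.0000]
J3: z=[-0.1561, 0.0761, -0.9848] o=[0.3134, -0.0638, 0.3519] → [0.4574, 0.4460, -0.0380, -0.1561, 0.0761, -0.9848]
V = J·q̇ = [0.6138, 0.4821, -0.0766, 0.0848, 0.5461, -1.4107]

0.6138 0.4821 -0.0766 0.0848 0.5461 -1.4107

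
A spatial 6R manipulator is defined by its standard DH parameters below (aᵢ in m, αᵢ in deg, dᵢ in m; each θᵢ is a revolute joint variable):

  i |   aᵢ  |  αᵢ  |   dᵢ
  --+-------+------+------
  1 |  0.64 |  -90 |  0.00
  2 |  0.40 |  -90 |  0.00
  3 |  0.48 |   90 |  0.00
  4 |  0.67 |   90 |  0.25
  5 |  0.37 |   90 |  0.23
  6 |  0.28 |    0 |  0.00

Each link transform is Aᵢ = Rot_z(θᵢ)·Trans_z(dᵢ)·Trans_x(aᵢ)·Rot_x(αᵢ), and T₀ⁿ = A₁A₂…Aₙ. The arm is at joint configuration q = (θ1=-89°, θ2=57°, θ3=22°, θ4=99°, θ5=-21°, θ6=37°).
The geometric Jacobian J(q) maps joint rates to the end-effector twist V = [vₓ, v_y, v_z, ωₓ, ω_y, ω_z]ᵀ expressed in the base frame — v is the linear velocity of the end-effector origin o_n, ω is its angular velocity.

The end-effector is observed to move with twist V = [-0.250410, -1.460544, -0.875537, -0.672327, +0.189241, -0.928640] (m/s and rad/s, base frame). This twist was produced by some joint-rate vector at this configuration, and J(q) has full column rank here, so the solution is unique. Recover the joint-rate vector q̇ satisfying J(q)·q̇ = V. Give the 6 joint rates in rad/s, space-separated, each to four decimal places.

-0.5870 -0.8290 0.0090 -0.6320 0.1570 -0.9070

o_n = [-0.2184, -0.1474, -1.5701]
J₁: ẑ×o_n = [0.1474, -0.2184, 0.0000], ω = ẑ
J2: z=[0.9998, 0.0175, 0.0000] o=[0.0112, -0.6399, 0.0000] → [-0.0274, 1.5698, 0.4964, 0.9998, 0.0175, 0.0000]
J3: z=[-0.0146, 0.8385, -0.5446] o=[0.0150, -0.8577, -0.3355] → [-0.6484, 0.1090, 0.1853, -0.0146, 0.8385, -0.5446]
J4: z=[0.9306, -0.1878, -0.3142] o=[-0.1606, -1.1032, -0.7087] → [0.4621, 0.8197, 0.8786, 0.9306, -0.1878, -0.3142]
J5: z=[-0.3635, -0.3740, -0.8532] o=[0.1007, -0.5417, -1.0662] → [0.5248, 0.0891, -0.2627, -0.3635, -0.3740, -0.8532]
J6: z=[-0.8841, -0.1501, 0.4425] o=[-0.0915, -0.2890, -1.3646] → [-0.0318, -0.2378, -0.1443, -0.8841, -0.1501, 0.4425]
q̇ = J⁺·V = [-0.5870, -0.8290, 0.0090, -0.6320, 0.1570, -0.9070]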